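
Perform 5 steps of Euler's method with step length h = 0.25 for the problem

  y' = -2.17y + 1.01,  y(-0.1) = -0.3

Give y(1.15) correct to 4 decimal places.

0.4501

Euler: y_{n+1} = y_n + h·f(s_n, y_n).
s=-0.100000, y=-0.300000: f=1.661000 → y ← -0.300000 + 0.25·1.661000 = 0.115250
s=0.150000, y=0.115250: f=0.759907 → y ← 0.115250 + 0.25·0.759907 = 0.305227
s=0.400000, y=0.305227: f=0.347658 → y ← 0.305227 + 0.25·0.347658 = 0.392141
s=0.650000, y=0.392141: f=0.159053 → y ← 0.392141 + 0.25·0.159053 = 0.431905
s=0.900000, y=0.431905: f=0.072767 → y ← 0.431905 + 0.25·0.072767 = 0.450096
y(1.15) ≈ 0.4501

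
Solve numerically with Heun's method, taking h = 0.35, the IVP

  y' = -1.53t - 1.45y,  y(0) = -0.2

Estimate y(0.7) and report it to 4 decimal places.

Heun: k1 = f(t_n, y_n); k2 = f(t_n + h, y_n + h·k1); y_{n+1} = y_n + (h/2)·(k1 + k2).
t=0.000000, y=-0.200000:
  k1 = f(0.000000, -0.200000) = 0.290000
  k2 = f(0.350000, -0.098500) = -0.392675
  y ← -0.200000 + (0.35/2)·(0.290000 + (-0.392675)) = -0.217968
t=0.350000, y=-0.217968:
  k1 = f(0.350000, -0.217968) = -0.219446
  k2 = f(0.700000, -0.294774) = -0.643577
  y ← -0.217968 + (0.35/2)·(-0.219446 + (-0.643577)) = -0.368997
y(0.7) ≈ -0.3690

-0.3690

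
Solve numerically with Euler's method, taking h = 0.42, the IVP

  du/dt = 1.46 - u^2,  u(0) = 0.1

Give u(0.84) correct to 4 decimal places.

1.1111

Euler: u_{n+1} = u_n + h·f(t_n, u_n).
t=0.000000, u=0.100000: f=1.450000 → u ← 0.100000 + 0.42·1.450000 = 0.709000
t=0.420000, u=0.709000: f=0.957319 → u ← 0.709000 + 0.42·0.957319 = 1.111074
u(0.84) ≈ 1.1111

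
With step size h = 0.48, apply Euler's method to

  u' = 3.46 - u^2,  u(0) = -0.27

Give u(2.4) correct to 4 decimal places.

Euler: u_{n+1} = u_n + h·f(t_n, u_n).
t=0.000000, u=-0.270000: f=3.387100 → u ← -0.270000 + 0.48·3.387100 = 1.355808
t=0.480000, u=1.355808: f=1.621785 → u ← 1.355808 + 0.48·1.621785 = 2.134265
t=0.960000, u=2.134265: f=-1.095086 → u ← 2.134265 + 0.48·(-1.095086) = 1.608624
t=1.440000, u=1.608624: f=0.872330 → u ← 1.608624 + 0.48·0.872330 = 2.027342
t=1.920000, u=2.027342: f=-0.650116 → u ← 2.027342 + 0.48·(-0.650116) = 1.715286
u(2.4) ≈ 1.7153

1.7153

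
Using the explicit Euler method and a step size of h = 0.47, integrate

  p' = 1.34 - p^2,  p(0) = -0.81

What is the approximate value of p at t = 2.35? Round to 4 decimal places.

1.1615

Euler: p_{n+1} = p_n + h·f(t_n, p_n).
t=0.000000, p=-0.810000: f=0.683900 → p ← -0.810000 + 0.47·0.683900 = -0.488567
t=0.470000, p=-0.488567: f=1.101302 → p ← -0.488567 + 0.47·1.101302 = 0.029045
t=0.940000, p=0.029045: f=1.339156 → p ← 0.029045 + 0.47·1.339156 = 0.658449
t=1.410000, p=0.658449: f=0.906445 → p ← 0.658449 + 0.47·0.906445 = 1.084478
t=1.880000, p=1.084478: f=0.163908 → p ← 1.084478 + 0.47·0.163908 = 1.161515
p(2.35) ≈ 1.1615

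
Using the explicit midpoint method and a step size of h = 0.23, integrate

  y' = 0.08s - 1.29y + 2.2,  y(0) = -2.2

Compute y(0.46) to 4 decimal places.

Midpoint: k1 = f(s_n, y_n); k2 = f(s_n + h/2, y_n + (h/2)·k1); y_{n+1} = y_n + h·k2.
s=0.000000, y=-2.200000:
  k1 = f(0.000000, -2.200000) = 5.038000
  k2 = f(0.115000, -1.620630) = 4.299813
  y ← -2.200000 + 0.23·4.299813 = -1.211043
s=0.230000, y=-1.211043:
  k1 = f(0.230000, -1.211043) = 3.780646
  k2 = f(0.345000, -0.776269) = 3.228987
  y ← -1.211043 + 0.23·3.228987 = -0.468376
y(0.46) ≈ -0.4684

-0.4684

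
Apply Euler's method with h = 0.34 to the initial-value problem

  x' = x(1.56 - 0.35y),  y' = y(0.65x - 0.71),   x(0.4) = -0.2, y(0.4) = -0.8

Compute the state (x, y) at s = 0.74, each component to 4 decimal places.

Euler on (x,y): x_{n+1} = x_n + h·x', y_{n+1} = y_n + h·y'.
0.400000: (-0.200000, -0.800000); f=(-0.368000, 0.672000) → (-0.325120, -0.571520)
(x(0.74), y(0.74)) ≈ (-0.3251, -0.5715)

-0.3251, -0.5715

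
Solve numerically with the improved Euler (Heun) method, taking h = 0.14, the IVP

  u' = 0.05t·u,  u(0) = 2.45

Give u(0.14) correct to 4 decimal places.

2.4512

Heun: k1 = f(t_n, u_n); k2 = f(t_n + h, u_n + h·k1); u_{n+1} = u_n + (h/2)·(k1 + k2).
t=0.000000, u=2.450000:
  k1 = f(0.000000, 2.450000) = 0.000000
  k2 = f(0.140000, 2.450000) = 0.017150
  u ← 2.450000 + (0.14/2)·(0.000000 + 0.017150) = 2.451201
u(0.14) ≈ 2.4512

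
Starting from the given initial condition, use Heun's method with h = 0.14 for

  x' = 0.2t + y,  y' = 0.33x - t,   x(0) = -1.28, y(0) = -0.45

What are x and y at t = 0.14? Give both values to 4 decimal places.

Heun on (x,y): k1 = f(t_n, state_n); k2 = f(t_n + h, state_n + h·k1); state_{n+1} = state_n + (h/2)·(k1 + k2).
0.000000: (-1.280000, -0.450000)
  k1 = (-0.450000, -0.422400)
  predictor → (-1.343000, -0.509136)
  k2 = (-0.481136, -0.583190)
  → (-1.345180, -0.520391)
(x(0.14), y(0.14)) ≈ (-1.3452, -0.5204)

-1.3452, -0.5204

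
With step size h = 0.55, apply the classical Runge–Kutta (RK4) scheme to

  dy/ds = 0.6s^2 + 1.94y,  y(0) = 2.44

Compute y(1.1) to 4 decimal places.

RK4: k1 = f(s_n, y_n); k2 = f(s_n + h/2, y_n + (h/2)·k1); k3 = f(s_n + h/2, y_n + (h/2)·k2); k4 = f(s_n + h, y_n + h·k3); y_{n+1} = y_n + (h/6)·(k1 + 2k2 + 2k3 + k4).
s=0.000000, y=2.440000:
  k1 = f(0.000000, 2.440000) = 4.733600
  k2 = f(0.275000, 3.741740) = 7.304351
  k3 = f(0.275000, 4.448696) = 8.675846
  k4 = f(0.550000, 7.211715) = 14.172228
  y ← 2.440000 + (0.55/6)·(k1 + 2k2 + 2k3 + k4) = 7.102737
s=0.550000, y=7.102737:
  k1 = f(0.550000, 7.102737) = 13.960810
  k2 = f(0.825000, 10.941960) = 21.635777
  k3 = f(0.825000, 13.052575) = 25.730371
  k4 = f(1.100000, 21.254441) = 41.959616
  y ← 7.102737 + (0.55/6)·(k1 + 2k2 + 2k3 + k4) = 20.912570
y(1.1) ≈ 20.9126

20.9126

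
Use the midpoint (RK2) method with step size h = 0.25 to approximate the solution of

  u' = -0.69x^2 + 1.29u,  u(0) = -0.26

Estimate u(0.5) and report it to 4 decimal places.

-0.5209

Midpoint: k1 = f(x_n, u_n); k2 = f(x_n + h/2, u_n + (h/2)·k1); u_{n+1} = u_n + h·k2.
x=0.000000, u=-0.260000:
  k1 = f(0.000000, -0.260000) = -0.335400
  k2 = f(0.125000, -0.301925) = -0.400265
  u ← -0.260000 + 0.25·(-0.400265) = -0.360066
x=0.250000, u=-0.360066:
  k1 = f(0.250000, -0.360066) = -0.507610
  k2 = f(0.375000, -0.423517) = -0.643369
  u ← -0.360066 + 0.25·(-0.643369) = -0.520908
u(0.5) ≈ -0.5209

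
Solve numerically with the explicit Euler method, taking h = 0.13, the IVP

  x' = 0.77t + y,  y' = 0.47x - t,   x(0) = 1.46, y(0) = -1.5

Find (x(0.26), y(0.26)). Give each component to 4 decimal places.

1.0946, -1.3504

Euler on (x,y): x_{n+1} = x_n + h·x', y_{n+1} = y_n + h·y'.
0.000000: (1.460000, -1.500000); f=(-1.500000, 0.686200) → (1.265000, -1.410794)
0.130000: (1.265000, -1.410794); f=(-1.310694, 0.464550) → (1.094610, -1.350403)
(x(0.26), y(0.26)) ≈ (1.0946, -1.3504)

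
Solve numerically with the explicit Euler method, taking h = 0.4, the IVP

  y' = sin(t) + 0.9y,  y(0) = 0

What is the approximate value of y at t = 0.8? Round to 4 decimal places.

0.1558

Euler: y_{n+1} = y_n + h·f(t_n, y_n).
t=0.000000, y=0.000000: f=0.000000 → y ← 0.000000 + 0.4·0.000000 = 0.000000
t=0.400000, y=0.000000: f=0.389418 → y ← 0.000000 + 0.4·0.389418 = 0.155767
y(0.8) ≈ 0.1558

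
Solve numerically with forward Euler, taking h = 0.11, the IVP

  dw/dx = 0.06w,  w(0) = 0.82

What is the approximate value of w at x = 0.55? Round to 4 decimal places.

0.8474

Euler: w_{n+1} = w_n + h·f(x_n, w_n).
x=0.000000, w=0.820000: f=0.049200 → w ← 0.820000 + 0.11·0.049200 = 0.825412
x=0.110000, w=0.825412: f=0.049525 → w ← 0.825412 + 0.11·0.049525 = 0.830860
x=0.220000, w=0.830860: f=0.049852 → w ← 0.830860 + 0.11·0.049852 = 0.836343
x=0.330000, w=0.836343: f=0.050181 → w ← 0.836343 + 0.11·0.050181 = 0.841863
x=0.440000, w=0.841863: f=0.050512 → w ← 0.841863 + 0.11·0.050512 = 0.847420
w(0.55) ≈ 0.8474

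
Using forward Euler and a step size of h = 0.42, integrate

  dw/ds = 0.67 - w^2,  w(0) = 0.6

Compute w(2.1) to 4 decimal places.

0.8175

Euler: w_{n+1} = w_n + h·f(s_n, w_n).
s=0.000000, w=0.600000: f=0.310000 → w ← 0.600000 + 0.42·0.310000 = 0.730200
s=0.420000, w=0.730200: f=0.136808 → w ← 0.730200 + 0.42·0.136808 = 0.787659
s=0.840000, w=0.787659: f=0.049593 → w ← 0.787659 + 0.42·0.049593 = 0.808488
s=1.260000, w=0.808488: f=0.016347 → w ← 0.808488 + 0.42·0.016347 = 0.815354
s=1.680000, w=0.815354: f=0.005198 → w ← 0.815354 + 0.42·0.005198 = 0.817537
w(2.1) ≈ 0.8175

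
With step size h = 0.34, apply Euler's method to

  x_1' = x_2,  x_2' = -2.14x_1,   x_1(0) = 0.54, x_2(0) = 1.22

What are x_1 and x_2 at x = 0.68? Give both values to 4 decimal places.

1.2360, 0.1324

Euler on (x_1,x_2): x_1_{n+1} = x_1_n + h·x_1', x_2_{n+1} = x_2_n + h·x_2'.
0.000000: (0.540000, 1.220000); f=(1.220000, -1.155600) → (0.954800, 0.827096)
0.340000: (0.954800, 0.827096); f=(0.827096, -2.043272) → (1.236013, 0.132384)
(x_1(0.68), x_2(0.68)) ≈ (1.2360, 0.1324)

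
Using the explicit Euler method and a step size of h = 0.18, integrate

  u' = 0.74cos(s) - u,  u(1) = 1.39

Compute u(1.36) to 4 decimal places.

Euler: u_{n+1} = u_n + h·f(s_n, u_n).
s=1.000000, u=1.390000: f=-0.990176 → u ← 1.390000 + 0.18·(-0.990176) = 1.211768
s=1.180000, u=1.211768: f=-0.929884 → u ← 1.211768 + 0.18·(-0.929884) = 1.044389
u(1.36) ≈ 1.0444

1.0444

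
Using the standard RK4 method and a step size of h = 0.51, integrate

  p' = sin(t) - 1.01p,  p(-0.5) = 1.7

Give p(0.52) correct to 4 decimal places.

RK4: k1 = f(t_n, p_n); k2 = f(t_n + h/2, p_n + (h/2)·k1); k3 = f(t_n + h/2, p_n + (h/2)·k2); k4 = f(t_n + h, p_n + h·k3); p_{n+1} = p_n + (h/6)·(k1 + 2k2 + 2k3 + k4).
t=-0.500000, p=1.700000:
  k1 = f(-0.500000, 1.700000) = -2.196426
  k2 = f(-0.245000, 1.139911) = -1.393867
  k3 = f(-0.245000, 1.344564) = -1.600566
  k4 = f(0.010000, 0.883711) = -0.882549
  p ← 1.700000 + (0.51/6)·(k1 + 2k2 + 2k3 + k4) = 0.929234
t=0.010000, p=0.929234:
  k1 = f(0.010000, 0.929234) = -0.928526
  k2 = f(0.265000, 0.692459) = -0.437475
  k3 = f(0.265000, 0.817678) = -0.563945
  k4 = f(0.520000, 0.641622) = -0.151158
  p ← 0.929234 + (0.51/6)·(k1 + 2k2 + 2k3 + k4) = 0.667219
p(0.52) ≈ 0.6672

0.6672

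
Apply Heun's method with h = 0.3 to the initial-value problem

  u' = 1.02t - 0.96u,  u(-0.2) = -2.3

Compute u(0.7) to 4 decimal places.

Heun: k1 = f(t_n, u_n); k2 = f(t_n + h, u_n + h·k1); u_{n+1} = u_n + (h/2)·(k1 + k2).
t=-0.200000, u=-2.300000:
  k1 = f(-0.200000, -2.300000) = 2.004000
  k2 = f(0.100000, -1.698800) = 1.732848
  u ← -2.300000 + (0.3/2)·(2.004000 + 1.732848) = -1.739473
t=0.100000, u=-1.739473:
  k1 = f(0.100000, -1.739473) = 1.771894
  k2 = f(0.400000, -1.207905) = 1.567588
  u ← -1.739473 + (0.3/2)·(1.771894 + 1.567588) = -1.238550
t=0.400000, u=-1.238550:
  k1 = f(0.400000, -1.238550) = 1.597008
  k2 = f(0.700000, -0.759448) = 1.443070
  u ← -1.238550 + (0.3/2)·(1.597008 + 1.443070) = -0.782539
u(0.7) ≈ -0.7825

-0.7825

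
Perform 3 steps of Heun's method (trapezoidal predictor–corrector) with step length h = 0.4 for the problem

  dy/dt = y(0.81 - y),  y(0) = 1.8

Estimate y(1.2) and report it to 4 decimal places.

1.0475

Heun: k1 = f(t_n, y_n); k2 = f(t_n + h, y_n + h·k1); y_{n+1} = y_n + (h/2)·(k1 + k2).
t=0.000000, y=1.800000:
  k1 = f(0.000000, 1.800000) = -1.782000
  k2 = f(0.400000, 1.087200) = -0.301372
  y ← 1.800000 + (0.4/2)·(-1.782000 + (-0.301372)) = 1.383326
t=0.400000, y=1.383326:
  k1 = f(0.400000, 1.383326) = -0.793096
  k2 = f(0.800000, 1.066087) = -0.273011
  y ← 1.383326 + (0.4/2)·(-0.793096 + (-0.273011)) = 1.170104
t=0.800000, y=1.170104:
  k1 = f(0.800000, 1.170104) = -0.421359
  k2 = f(1.200000, 1.001560) = -0.191859
  y ← 1.170104 + (0.4/2)·(-0.421359 + (-0.191859)) = 1.047460
y(1.2) ≈ 1.0475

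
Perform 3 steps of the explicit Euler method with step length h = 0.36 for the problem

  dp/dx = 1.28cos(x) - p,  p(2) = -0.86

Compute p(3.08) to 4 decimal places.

-0.9338

Euler: p_{n+1} = p_n + h·f(x_n, p_n).
x=2.000000, p=-0.860000: f=0.327332 → p ← -0.860000 + 0.36·0.327332 = -0.742160
x=2.360000, p=-0.742160: f=-0.166374 → p ← -0.742160 + 0.36·(-0.166374) = -0.802055
x=2.720000, p=-0.802055: f=-0.365866 → p ← -0.802055 + 0.36·(-0.365866) = -0.933767
p(3.08) ≈ -0.9338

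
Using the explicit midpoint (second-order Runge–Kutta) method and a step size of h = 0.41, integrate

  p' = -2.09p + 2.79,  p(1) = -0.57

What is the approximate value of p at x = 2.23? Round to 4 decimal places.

1.0819

Midpoint: k1 = f(x_n, p_n); k2 = f(x_n + h/2, p_n + (h/2)·k1); p_{n+1} = p_n + h·k2.
x=1.000000, p=-0.570000:
  k1 = f(1.000000, -0.570000) = 3.981300
  k2 = f(1.205000, 0.246167) = 2.275512
  p ← -0.570000 + 0.41·2.275512 = 0.362960
x=1.410000, p=0.362960:
  k1 = f(1.410000, 0.362960) = 2.031414
  k2 = f(1.615000, 0.779400) = 1.161055
  p ← 0.362960 + 0.41·1.161055 = 0.838992
x=1.820000, p=0.838992:
  k1 = f(1.820000, 0.838992) = 1.036506
  k2 = f(2.025000, 1.051476) = 0.592415
  p ← 0.838992 + 0.41·0.592415 = 1.081882
p(2.23) ≈ 1.0819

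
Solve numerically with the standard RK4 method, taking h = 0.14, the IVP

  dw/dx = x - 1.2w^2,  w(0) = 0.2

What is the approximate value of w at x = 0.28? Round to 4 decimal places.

RK4: k1 = f(x_n, w_n); k2 = f(x_n + h/2, w_n + (h/2)·k1); k3 = f(x_n + h/2, w_n + (h/2)·k2); k4 = f(x_n + h, w_n + h·k3); w_{n+1} = w_n + (h/6)·(k1 + 2k2 + 2k3 + k4).
x=0.000000, w=0.200000:
  k1 = f(0.000000, 0.200000) = -0.048000
  k2 = f(0.070000, 0.196640) = 0.023599
  k3 = f(0.070000, 0.201652) = 0.021204
  k4 = f(0.140000, 0.202969) = 0.090565
  w ← 0.200000 + (0.14/6)·(k1 + 2k2 + 2k3 + k4) = 0.203084
x=0.140000, w=0.203084:
  k1 = f(0.140000, 0.203084) = 0.090508
  k2 = f(0.210000, 0.209420) = 0.157372
  k3 = f(0.210000, 0.214100) = 0.154993
  k4 = f(0.280000, 0.224783) = 0.219367
  w ← 0.203084 + (0.14/6)·(k1 + 2k2 + 2k3 + k4) = 0.224891
w(0.28) ≈ 0.2249

0.2249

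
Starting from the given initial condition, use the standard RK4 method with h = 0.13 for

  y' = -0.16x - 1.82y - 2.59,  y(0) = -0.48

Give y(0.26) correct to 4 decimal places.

-0.8402

RK4: k1 = f(x_n, y_n); k2 = f(x_n + h/2, y_n + (h/2)·k1); k3 = f(x_n + h/2, y_n + (h/2)·k2); k4 = f(x_n + h, y_n + h·k3); y_{n+1} = y_n + (h/6)·(k1 + 2k2 + 2k3 + k4).
x=0.000000, y=-0.480000:
  k1 = f(0.000000, -0.480000) = -1.716400
  k2 = f(0.065000, -0.591566) = -1.523750
  k3 = f(0.065000, -0.579044) = -1.546540
  k4 = f(0.130000, -0.681050) = -1.371289
  y ← -0.480000 + (0.13/6)·(k1 + 2k2 + 2k3 + k4) = -0.679946
x=0.130000, y=-0.679946:
  k1 = f(0.130000, -0.679946) = -1.373299
  k2 = f(0.195000, -0.769210) = -1.221237
  k3 = f(0.195000, -0.759326) = -1.239226
  k4 = f(0.260000, -0.841045) = -1.100898
  y ← -0.679946 + (0.13/6)·(k1 + 2k2 + 2k3 + k4) = -0.840174
y(0.26) ≈ -0.8402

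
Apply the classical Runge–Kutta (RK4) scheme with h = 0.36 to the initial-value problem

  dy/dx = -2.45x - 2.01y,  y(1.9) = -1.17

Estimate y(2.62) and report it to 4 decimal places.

-2.4594

RK4: k1 = f(x_n, y_n); k2 = f(x_n + h/2, y_n + (h/2)·k1); k3 = f(x_n + h/2, y_n + (h/2)·k2); k4 = f(x_n + h, y_n + h·k3); y_{n+1} = y_n + (h/6)·(k1 + 2k2 + 2k3 + k4).
x=1.900000, y=-1.170000:
  k1 = f(1.900000, -1.170000) = -2.303300
  k2 = f(2.080000, -1.584594) = -1.910966
  k3 = f(2.080000, -1.513974) = -2.052912
  k4 = f(2.260000, -1.909048) = -1.699813
  y ← -1.170000 + (0.36/6)·(k1 + 2k2 + 2k3 + k4) = -1.885852
x=2.260000, y=-1.885852:
  k1 = f(2.260000, -1.885852) = -1.746437
  k2 = f(2.440000, -2.200211) = -1.555576
  k3 = f(2.440000, -2.165856) = -1.624630
  k4 = f(2.620000, -2.470719) = -1.452855
  y ← -1.885852 + (0.36/6)·(k1 + 2k2 + 2k3 + k4) = -2.459434
y(2.62) ≈ -2.4594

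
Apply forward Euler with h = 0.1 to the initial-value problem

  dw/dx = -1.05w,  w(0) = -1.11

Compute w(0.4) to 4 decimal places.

-0.7122

Euler: w_{n+1} = w_n + h·f(x_n, w_n).
x=0.000000, w=-1.110000: f=1.165500 → w ← -1.110000 + 0.1·1.165500 = -0.993450
x=0.100000, w=-0.993450: f=1.043123 → w ← -0.993450 + 0.1·1.043123 = -0.889138
x=0.200000, w=-0.889138: f=0.933595 → w ← -0.889138 + 0.1·0.933595 = -0.795778
x=0.300000, w=-0.795778: f=0.835567 → w ← -0.795778 + 0.1·0.835567 = -0.712222
w(0.4) ≈ -0.7122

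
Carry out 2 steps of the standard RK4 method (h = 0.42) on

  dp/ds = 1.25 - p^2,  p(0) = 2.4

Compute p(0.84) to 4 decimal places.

RK4: k1 = f(s_n, p_n); k2 = f(s_n + h/2, p_n + (h/2)·k1); k3 = f(s_n + h/2, p_n + (h/2)·k2); k4 = f(s_n + h, p_n + h·k3); p_{n+1} = p_n + (h/6)·(k1 + 2k2 + 2k3 + k4).
s=0.000000, p=2.400000:
  k1 = f(0.000000, 2.400000) = -4.510000
  k2 = f(0.210000, 1.452900) = -0.860918
  k3 = f(0.210000, 2.219207) = -3.674880
  k4 = f(0.420000, 0.856550) = 0.516322
  p ← 2.400000 + (0.42/6)·(k1 + 2k2 + 2k3 + k4) = 1.485431
s=0.420000, p=1.485431:
  k1 = f(0.420000, 1.485431) = -0.956504
  k2 = f(0.630000, 1.284565) = -0.400107
  k3 = f(0.630000, 1.401408) = -0.713945
  k4 = f(0.840000, 1.185574) = -0.155585
  p ← 1.485431 + (0.42/6)·(k1 + 2k2 + 2k3 + k4) = 1.251617
p(0.84) ≈ 1.2516

1.2516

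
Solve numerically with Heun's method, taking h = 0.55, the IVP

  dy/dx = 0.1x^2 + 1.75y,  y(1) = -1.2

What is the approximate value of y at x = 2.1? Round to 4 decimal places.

-6.5187

Heun: k1 = f(x_n, y_n); k2 = f(x_n + h, y_n + h·k1); y_{n+1} = y_n + (h/2)·(k1 + k2).
x=1.000000, y=-1.200000:
  k1 = f(1.000000, -1.200000) = -2.000000
  k2 = f(1.550000, -2.300000) = -3.784750
  y ← -1.200000 + (0.55/2)·(-2.000000 + (-3.784750)) = -2.790806
x=1.550000, y=-2.790806:
  k1 = f(1.550000, -2.790806) = -4.643661
  k2 = f(2.100000, -5.344820) = -8.912435
  y ← -2.790806 + (0.55/2)·(-4.643661 + (-8.912435)) = -6.518733
y(2.1) ≈ -6.5187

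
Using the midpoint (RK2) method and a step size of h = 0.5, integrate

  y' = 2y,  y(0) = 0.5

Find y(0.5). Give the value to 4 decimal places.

1.2500

Midpoint: k1 = f(s_n, y_n); k2 = f(s_n + h/2, y_n + (h/2)·k1); y_{n+1} = y_n + h·k2.
s=0.000000, y=0.500000:
  k1 = f(0.000000, 0.500000) = 1.000000
  k2 = f(0.250000, 0.750000) = 1.500000
  y ← 0.500000 + 0.5·1.500000 = 1.250000
y(0.5) ≈ 1.2500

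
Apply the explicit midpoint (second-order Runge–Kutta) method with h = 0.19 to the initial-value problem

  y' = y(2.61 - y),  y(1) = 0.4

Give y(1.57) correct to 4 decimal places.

1.1569

Midpoint: k1 = f(s_n, y_n); k2 = f(s_n + h/2, y_n + (h/2)·k1); y_{n+1} = y_n + h·k2.
s=1.000000, y=0.400000:
  k1 = f(1.000000, 0.400000) = 0.884000
  k2 = f(1.095000, 0.483980) = 1.028951
  y ← 0.400000 + 0.19·1.028951 = 0.595501
s=1.190000, y=0.595501:
  k1 = f(1.190000, 0.595501) = 1.199636
  k2 = f(1.285000, 0.709466) = 1.348364
  y ← 0.595501 + 0.19·1.348364 = 0.851690
s=1.380000, y=0.851690:
  k1 = f(1.380000, 0.851690) = 1.497535
  k2 = f(1.475000, 0.993956) = 1.606276
  y ← 0.851690 + 0.19·1.606276 = 1.156882
y(1.57) ≈ 1.1569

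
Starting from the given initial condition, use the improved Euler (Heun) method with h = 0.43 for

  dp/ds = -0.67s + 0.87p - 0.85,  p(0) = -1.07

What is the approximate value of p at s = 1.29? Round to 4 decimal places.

-5.9744

Heun: k1 = f(s_n, p_n); k2 = f(s_n + h, p_n + h·k1); p_{n+1} = p_n + (h/2)·(k1 + k2).
s=0.000000, p=-1.070000:
  k1 = f(0.000000, -1.070000) = -1.780900
  k2 = f(0.430000, -1.835787) = -2.735235
  p ← -1.070000 + (0.43/2)·(-1.780900 + (-2.735235)) = -2.040969
s=0.430000, p=-2.040969:
  k1 = f(0.430000, -2.040969) = -2.913743
  k2 = f(0.860000, -3.293878) = -4.291874
  p ← -2.040969 + (0.43/2)·(-2.913743 + (-4.291874)) = -3.590177
s=0.860000, p=-3.590177:
  k1 = f(0.860000, -3.590177) = -4.549654
  k2 = f(1.290000, -5.546528) = -6.539779
  p ← -3.590177 + (0.43/2)·(-4.549654 + (-6.539779)) = -5.974405
p(1.29) ≈ -5.9744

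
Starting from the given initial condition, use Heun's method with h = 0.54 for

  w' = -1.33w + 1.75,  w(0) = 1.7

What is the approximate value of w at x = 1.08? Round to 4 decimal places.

Heun: k1 = f(x_n, w_n); k2 = f(x_n + h, w_n + h·k1); w_{n+1} = w_n + (h/2)·(k1 + k2).
x=0.000000, w=1.700000:
  k1 = f(0.000000, 1.700000) = -0.511000
  k2 = f(0.540000, 1.424060) = -0.144000
  w ← 1.700000 + (0.54/2)·(-0.511000 + (-0.144000)) = 1.523150
x=0.540000, w=1.523150:
  k1 = f(0.540000, 1.523150) = -0.275790
  k2 = f(1.080000, 1.374224) = -0.077718
  w ← 1.523150 + (0.54/2)·(-0.275790 + (-0.077718)) = 1.427703
w(1.08) ≈ 1.4277

1.4277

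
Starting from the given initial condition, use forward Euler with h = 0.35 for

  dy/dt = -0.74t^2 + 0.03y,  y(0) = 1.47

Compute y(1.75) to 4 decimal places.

Euler: y_{n+1} = y_n + h·f(t_n, y_n).
t=0.000000, y=1.470000: f=0.044100 → y ← 1.470000 + 0.35·0.044100 = 1.485435
t=0.350000, y=1.485435: f=-0.046087 → y ← 1.485435 + 0.35·(-0.046087) = 1.469305
t=0.700000, y=1.469305: f=-0.318521 → y ← 1.469305 + 0.35·(-0.318521) = 1.357822
t=1.050000, y=1.357822: f=-0.775115 → y ← 1.357822 + 0.35·(-0.775115) = 1.086532
t=1.400000, y=1.086532: f=-1.417804 → y ← 1.086532 + 0.35·(-1.417804) = 0.590300
y(1.75) ≈ 0.5903

0.5903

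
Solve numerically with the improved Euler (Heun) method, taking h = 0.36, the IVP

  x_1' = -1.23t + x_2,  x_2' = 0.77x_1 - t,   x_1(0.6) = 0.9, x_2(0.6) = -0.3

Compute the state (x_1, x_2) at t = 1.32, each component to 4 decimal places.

Heun on (x_1,x_2): k1 = f(t_n, state_n); k2 = f(t_n + h, state_n + h·k1); state_{n+1} = state_n + (h/2)·(k1 + k2).
0.600000: (0.900000, -0.300000)
  k1 = (-1.038000, 0.093000)
  predictor → (0.526320, -0.266520)
  k2 = (-1.447320, -0.554734)
  → (0.452642, -0.383112)
0.960000: (0.452642, -0.383112)
  k1 = (-1.563912, -0.611465)
  predictor → (-0.110366, -0.603240)
  k2 = (-2.226840, -1.404982)
  → (-0.229693, -0.746073)
(x_1(1.32), x_2(1.32)) ≈ (-0.2297, -0.7461)

-0.2297, -0.7461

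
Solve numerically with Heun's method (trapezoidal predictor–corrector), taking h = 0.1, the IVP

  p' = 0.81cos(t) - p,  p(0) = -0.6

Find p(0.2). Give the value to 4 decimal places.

Heun: k1 = f(t_n, p_n); k2 = f(t_n + h, p_n + h·k1); p_{n+1} = p_n + (h/2)·(k1 + k2).
t=0.000000, p=-0.600000:
  k1 = f(0.000000, -0.600000) = 1.410000
  k2 = f(0.100000, -0.459000) = 1.264953
  p ← -0.600000 + (0.1/2)·(1.410000 + 1.264953) = -0.466252
t=0.100000, p=-0.466252:
  k1 = f(0.100000, -0.466252) = 1.272206
  k2 = f(0.200000, -0.339032) = 1.132886
  p ← -0.466252 + (0.1/2)·(1.272206 + 1.132886) = -0.345998
p(0.2) ≈ -0.3460

-0.3460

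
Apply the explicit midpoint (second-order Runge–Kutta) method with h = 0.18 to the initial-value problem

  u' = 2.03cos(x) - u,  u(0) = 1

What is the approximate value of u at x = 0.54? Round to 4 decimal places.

Midpoint: k1 = f(x_n, u_n); k2 = f(x_n + h/2, u_n + (h/2)·k1); u_{n+1} = u_n + h·k2.
x=0.000000, u=1.000000:
  k1 = f(0.000000, 1.000000) = 1.030000
  k2 = f(0.090000, 1.092700) = 0.929084
  u ← 1.000000 + 0.18·0.929084 = 1.167235
x=0.180000, u=1.167235:
  k1 = f(0.180000, 1.167235) = 0.829968
  k2 = f(0.270000, 1.241932) = 0.714523
  u ← 1.167235 + 0.18·0.714523 = 1.295849
x=0.360000, u=1.295849:
  k1 = f(0.360000, 1.295849) = 0.604021
  k2 = f(0.450000, 1.350211) = 0.477696
  u ← 1.295849 + 0.18·0.477696 = 1.381835
u(0.54) ≈ 1.3818

1.3818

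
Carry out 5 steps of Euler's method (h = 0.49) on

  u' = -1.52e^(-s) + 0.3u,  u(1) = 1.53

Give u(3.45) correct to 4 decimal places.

2.0638

Euler: u_{n+1} = u_n + h·f(s_n, u_n).
s=1.000000, u=1.530000: f=-0.100177 → u ← 1.530000 + 0.49·(-0.100177) = 1.480913
s=1.490000, u=1.480913: f=0.101708 → u ← 1.480913 + 0.49·0.101708 = 1.530750
s=1.980000, u=1.530750: f=0.249360 → u ← 1.530750 + 0.49·0.249360 = 1.652936
s=2.470000, u=1.652936: f=0.367312 → u ← 1.652936 + 0.49·0.367312 = 1.832919
s=2.960000, u=1.832919: f=0.471111 → u ← 1.832919 + 0.49·0.471111 = 2.063764
u(3.45) ≈ 2.0638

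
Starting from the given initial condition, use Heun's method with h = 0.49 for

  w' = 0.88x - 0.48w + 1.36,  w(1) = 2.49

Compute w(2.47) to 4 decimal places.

Heun: k1 = f(x_n, w_n); k2 = f(x_n + h, w_n + h·k1); w_{n+1} = w_n + (h/2)·(k1 + k2).
x=1.000000, w=2.490000:
  k1 = f(1.000000, 2.490000) = 1.044800
  k2 = f(1.490000, 3.001952) = 1.230263
  w ← 2.490000 + (0.49/2)·(1.044800 + 1.230263) = 3.047390
x=1.490000, w=3.047390:
  k1 = f(1.490000, 3.047390) = 1.208453
  k2 = f(1.980000, 3.639532) = 1.355425
  w ← 3.047390 + (0.49/2)·(1.208453 + 1.355425) = 3.675540
x=1.980000, w=3.675540:
  k1 = f(1.980000, 3.675540) = 1.338141
  k2 = f(2.470000, 4.331229) = 1.454610
  w ← 3.675540 + (0.49/2)·(1.338141 + 1.454610) = 4.359764
w(2.47) ≈ 4.3598

4.3598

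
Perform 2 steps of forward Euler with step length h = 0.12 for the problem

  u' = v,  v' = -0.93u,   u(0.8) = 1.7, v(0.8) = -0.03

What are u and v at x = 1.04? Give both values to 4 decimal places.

1.6700, -0.4090

Euler on (u,v): u_{n+1} = u_n + h·u', v_{n+1} = v_n + h·v'.
0.800000: (1.700000, -0.030000); f=(-0.030000, -1.581000) → (1.696400, -0.219720)
0.920000: (1.696400, -0.219720); f=(-0.219720, -1.577652) → (1.670034, -0.409038)
(u(1.04), v(1.04)) ≈ (1.6700, -0.4090)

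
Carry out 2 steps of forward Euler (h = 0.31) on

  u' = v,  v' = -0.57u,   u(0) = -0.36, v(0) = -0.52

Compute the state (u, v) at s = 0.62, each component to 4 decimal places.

Euler on (u,v): u_{n+1} = u_n + h·u', v_{n+1} = v_n + h·v'.
0.000000: (-0.360000, -0.520000); f=(-0.520000, 0.205200) → (-0.521200, -0.456388)
0.310000: (-0.521200, -0.456388); f=(-0.456388, 0.297084) → (-0.662680, -0.364292)
(u(0.62), v(0.62)) ≈ (-0.6627, -0.3643)

-0.6627, -0.3643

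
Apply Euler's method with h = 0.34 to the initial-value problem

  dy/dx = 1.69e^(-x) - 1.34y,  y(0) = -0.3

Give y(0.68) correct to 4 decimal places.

Euler: y_{n+1} = y_n + h·f(x_n, y_n).
x=0.000000, y=-0.300000: f=2.092000 → y ← -0.300000 + 0.34·2.092000 = 0.411280
x=0.340000, y=0.411280: f=0.651777 → y ← 0.411280 + 0.34·0.651777 = 0.632884
y(0.68) ≈ 0.6329

0.6329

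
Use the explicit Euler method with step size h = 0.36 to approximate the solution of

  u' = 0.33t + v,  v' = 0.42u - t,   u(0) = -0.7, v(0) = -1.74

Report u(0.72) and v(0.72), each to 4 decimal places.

-1.9481, -2.1760

Euler on (u,v): u_{n+1} = u_n + h·u', v_{n+1} = v_n + h·v'.
0.000000: (-0.700000, -1.740000); f=(-1.740000, -0.294000) → (-1.326400, -1.845840)
0.360000: (-1.326400, -1.845840); f=(-1.727040, -0.917088) → (-1.948134, -2.175992)
(u(0.72), v(0.72)) ≈ (-1.9481, -2.1760)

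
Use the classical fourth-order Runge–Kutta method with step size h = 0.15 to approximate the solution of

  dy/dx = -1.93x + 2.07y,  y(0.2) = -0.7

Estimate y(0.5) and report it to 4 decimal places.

-1.5710

RK4: k1 = f(x_n, y_n); k2 = f(x_n + h/2, y_n + (h/2)·k1); k3 = f(x_n + h/2, y_n + (h/2)·k2); k4 = f(x_n + h, y_n + h·k3); y_{n+1} = y_n + (h/6)·(k1 + 2k2 + 2k3 + k4).
x=0.200000, y=-0.700000:
  k1 = f(0.200000, -0.700000) = -1.835000
  k2 = f(0.275000, -0.837625) = -2.264634
  k3 = f(0.275000, -0.869848) = -2.331334
  k4 = f(0.350000, -1.049700) = -2.848379
  y ← -0.700000 + (0.15/6)·(k1 + 2k2 + 2k3 + k4) = -1.046883
x=0.350000, y=-1.046883:
  k1 = f(0.350000, -1.046883) = -2.842548
  k2 = f(0.425000, -1.260074) = -3.428603
  k3 = f(0.425000, -1.304028) = -3.519588
  k4 = f(0.500000, -1.574821) = -4.224880
  y ← -1.046883 + (0.15/6)·(k1 + 2k2 + 2k3 + k4) = -1.570978
y(0.5) ≈ -1.5710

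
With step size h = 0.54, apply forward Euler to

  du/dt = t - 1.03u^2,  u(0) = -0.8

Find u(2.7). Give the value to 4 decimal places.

Euler: u_{n+1} = u_n + h·f(t_n, u_n).
t=0.000000, u=-0.800000: f=-0.659200 → u ← -0.800000 + 0.54·(-0.659200) = -1.155968
t=0.540000, u=-1.155968: f=-0.836350 → u ← -1.155968 + 0.54·(-0.836350) = -1.607597
t=1.080000, u=-1.607597: f=-1.581899 → u ← -1.607597 + 0.54·(-1.581899) = -2.461822
t=1.620000, u=-2.461822: f=-4.622386 → u ← -2.461822 + 0.54·(-4.622386) = -4.957911
t=2.160000, u=-4.957911: f=-23.158308 → u ← -4.957911 + 0.54·(-23.158308) = -17.463397
u(2.7) ≈ -17.4634

-17.4634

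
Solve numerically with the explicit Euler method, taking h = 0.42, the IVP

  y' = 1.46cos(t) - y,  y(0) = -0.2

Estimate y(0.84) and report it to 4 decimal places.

Euler: y_{n+1} = y_n + h·f(t_n, y_n).
t=0.000000, y=-0.200000: f=1.660000 → y ← -0.200000 + 0.42·1.660000 = 0.497200
t=0.420000, y=0.497200: f=0.835910 → y ← 0.497200 + 0.42·0.835910 = 0.848282
y(0.84) ≈ 0.8483

0.8483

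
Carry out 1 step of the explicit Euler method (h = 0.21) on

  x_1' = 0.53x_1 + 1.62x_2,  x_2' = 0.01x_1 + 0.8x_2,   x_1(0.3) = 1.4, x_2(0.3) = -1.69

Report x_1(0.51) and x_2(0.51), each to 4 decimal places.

Euler on (x_1,x_2): x_1_{n+1} = x_1_n + h·x_1', x_2_{n+1} = x_2_n + h·x_2'.
0.300000: (1.400000, -1.690000); f=(-1.995800, -1.338000) → (0.980882, -1.970980)
(x_1(0.51), x_2(0.51)) ≈ (0.9809, -1.9710)

0.9809, -1.9710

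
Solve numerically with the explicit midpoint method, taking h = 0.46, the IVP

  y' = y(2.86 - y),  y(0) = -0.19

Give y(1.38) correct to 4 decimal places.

Midpoint: k1 = f(x_n, y_n); k2 = f(x_n + h/2, y_n + (h/2)·k1); y_{n+1} = y_n + h·k2.
x=0.000000, y=-0.190000:
  k1 = f(0.000000, -0.190000) = -0.579500
  k2 = f(0.230000, -0.323285) = -1.029108
  y ← -0.190000 + 0.46·(-1.029108) = -0.663390
x=0.460000, y=-0.663390:
  k1 = f(0.460000, -0.663390) = -2.337381
  k2 = f(0.690000, -1.200987) = -4.877195
  y ← -0.663390 + 0.46·(-4.877195) = -2.906899
x=0.920000, y=-2.906899:
  k1 = f(0.920000, -2.906899) = -16.763797
  k2 = f(1.150000, -6.762573) = -65.073347
  y ← -2.906899 + 0.46·(-65.073347) = -32.840639
y(1.38) ≈ -32.8406

-32.8406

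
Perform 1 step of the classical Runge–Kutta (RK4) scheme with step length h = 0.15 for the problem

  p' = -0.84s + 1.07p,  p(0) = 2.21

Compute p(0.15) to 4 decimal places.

2.5848

RK4: k1 = f(s_n, p_n); k2 = f(s_n + h/2, p_n + (h/2)·k1); k3 = f(s_n + h/2, p_n + (h/2)·k2); k4 = f(s_n + h, p_n + h·k3); p_{n+1} = p_n + (h/6)·(k1 + 2k2 + 2k3 + k4).
s=0.000000, p=2.210000:
  k1 = f(0.000000, 2.210000) = 2.364700
  k2 = f(0.075000, 2.387352) = 2.491467
  k3 = f(0.075000, 2.396860) = 2.501640
  k4 = f(0.150000, 2.585246) = 2.640213
  p ← 2.210000 + (0.15/6)·(k1 + 2k2 + 2k3 + k4) = 2.584778
p(0.15) ≈ 2.5848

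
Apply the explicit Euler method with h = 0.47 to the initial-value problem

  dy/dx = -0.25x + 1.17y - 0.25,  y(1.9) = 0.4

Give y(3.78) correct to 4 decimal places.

Euler: y_{n+1} = y_n + h·f(x_n, y_n).
x=1.900000, y=0.400000: f=-0.257000 → y ← 0.400000 + 0.47·(-0.257000) = 0.279210
x=2.370000, y=0.279210: f=-0.515824 → y ← 0.279210 + 0.47·(-0.515824) = 0.036773
x=2.840000, y=0.036773: f=-0.916976 → y ← 0.036773 + 0.47·(-0.916976) = -0.394206
x=3.310000, y=-0.394206: f=-1.538721 → y ← -0.394206 + 0.47·(-1.538721) = -1.117405
y(3.78) ≈ -1.1174

-1.1174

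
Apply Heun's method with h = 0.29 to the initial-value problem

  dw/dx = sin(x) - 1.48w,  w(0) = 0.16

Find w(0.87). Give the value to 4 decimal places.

Heun: k1 = f(x_n, w_n); k2 = f(x_n + h, w_n + h·k1); w_{n+1} = w_n + (h/2)·(k1 + k2).
x=0.000000, w=0.160000:
  k1 = f(0.000000, 0.160000) = -0.236800
  k2 = f(0.290000, 0.091328) = 0.150787
  w ← 0.160000 + (0.29/2)·(-0.236800 + 0.150787) = 0.147528
x=0.290000, w=0.147528:
  k1 = f(0.290000, 0.147528) = 0.067611
  k2 = f(0.580000, 0.167135) = 0.300664
  w ← 0.147528 + (0.29/2)·(0.067611 + 0.300664) = 0.200928
x=0.580000, w=0.200928:
  k1 = f(0.580000, 0.200928) = 0.250651
  k2 = f(0.870000, 0.273617) = 0.359376
  w ← 0.200928 + (0.29/2)·(0.250651 + 0.359376) = 0.289382
w(0.87) ≈ 0.2894

0.2894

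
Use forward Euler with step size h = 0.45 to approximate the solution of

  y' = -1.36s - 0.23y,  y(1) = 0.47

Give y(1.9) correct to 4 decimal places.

Euler: y_{n+1} = y_n + h·f(s_n, y_n).
s=1.000000, y=0.470000: f=-1.468100 → y ← 0.470000 + 0.45·(-1.468100) = -0.190645
s=1.450000, y=-0.190645: f=-1.928152 → y ← -0.190645 + 0.45·(-1.928152) = -1.058313
y(1.9) ≈ -1.0583

-1.0583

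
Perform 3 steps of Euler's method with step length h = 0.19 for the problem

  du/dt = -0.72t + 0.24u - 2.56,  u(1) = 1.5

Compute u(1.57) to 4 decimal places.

Euler: u_{n+1} = u_n + h·f(t_n, u_n).
t=1.000000, u=1.500000: f=-2.920000 → u ← 1.500000 + 0.19·(-2.920000) = 0.945200
t=1.190000, u=0.945200: f=-3.189952 → u ← 0.945200 + 0.19·(-3.189952) = 0.339109
t=1.380000, u=0.339109: f=-3.472214 → u ← 0.339109 + 0.19·(-3.472214) = -0.320612
u(1.57) ≈ -0.3206

-0.3206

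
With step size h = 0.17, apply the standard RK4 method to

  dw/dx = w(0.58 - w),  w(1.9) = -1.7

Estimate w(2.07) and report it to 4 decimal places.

-2.6931

RK4: k1 = f(x_n, w_n); k2 = f(x_n + h/2, w_n + (h/2)·k1); k3 = f(x_n + h/2, w_n + (h/2)·k2); k4 = f(x_n + h, w_n + h·k3); w_{n+1} = w_n + (h/6)·(k1 + 2k2 + 2k3 + k4).
x=1.900000, w=-1.700000:
  k1 = f(1.900000, -1.700000) = -3.876000
  k2 = f(1.985000, -2.029460) = -5.295795
  k3 = f(1.985000, -2.150143) = -5.870196
  k4 = f(2.070000, -2.697933) = -8.843645
  w ← -1.700000 + (0.17/6)·(k1 + 2k2 + 2k3 + k4) = -2.693129
w(2.07) ≈ -2.6931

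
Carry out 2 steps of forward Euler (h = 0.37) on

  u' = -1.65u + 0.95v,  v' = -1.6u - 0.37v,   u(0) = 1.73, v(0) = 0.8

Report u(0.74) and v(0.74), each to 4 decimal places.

0.2547, -0.8534

Euler on (u,v): u_{n+1} = u_n + h·u', v_{n+1} = v_n + h·v'.
0.000000: (1.730000, 0.800000); f=(-2.094500, -3.064000) → (0.955035, -0.333680)
0.370000: (0.955035, -0.333680); f=(-1.892804, -1.404594) → (0.254698, -0.853380)
(u(0.74), v(0.74)) ≈ (0.2547, -0.8534)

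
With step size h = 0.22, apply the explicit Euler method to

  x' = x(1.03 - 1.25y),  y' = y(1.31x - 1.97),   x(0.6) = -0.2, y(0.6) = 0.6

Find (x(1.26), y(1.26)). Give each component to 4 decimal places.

-0.2873, 0.0767

Euler on (x,y): x_{n+1} = x_n + h·x', y_{n+1} = y_n + h·y'.
0.600000: (-0.200000, 0.600000); f=(-0.056000, -1.339200) → (-0.212320, 0.305376)
0.820000: (-0.212320, 0.305376); f=(-0.137643, -0.686528) → (-0.242601, 0.154340)
1.040000: (-0.242601, 0.154340); f=(-0.203076, -0.353100) → (-0.287278, 0.076658)
(x(1.26), y(1.26)) ≈ (-0.2873, 0.0767)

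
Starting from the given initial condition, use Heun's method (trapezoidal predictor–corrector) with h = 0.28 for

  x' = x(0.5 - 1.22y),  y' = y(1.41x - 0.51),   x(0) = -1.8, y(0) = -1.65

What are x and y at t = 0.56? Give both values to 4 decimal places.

-3.4886, -0.4549

Heun on (x,y): k1 = f(t_n, state_n); k2 = f(t_n + h, state_n + h·k1); state_{n+1} = state_n + (h/2)·(k1 + k2).
0.000000: (-1.800000, -1.650000)
  k1 = (-4.523400, 5.029200)
  predictor → (-3.066552, -0.241824)
  k2 = (-2.437986, 1.168938)
  → (-2.774594, -0.782261)
0.280000: (-2.774594, -0.782261)
  k1 = (-4.035253, 3.459296)
  predictor → (-3.904465, 0.186342)
  k2 = (-1.064602, -1.120903)
  → (-3.488574, -0.454886)
(x(0.56), y(0.56)) ≈ (-3.4886, -0.4549)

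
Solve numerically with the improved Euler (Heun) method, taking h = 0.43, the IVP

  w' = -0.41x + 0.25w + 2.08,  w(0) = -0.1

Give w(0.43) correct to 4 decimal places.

Heun: k1 = f(x_n, w_n); k2 = f(x_n + h, w_n + h·k1); w_{n+1} = w_n + (h/2)·(k1 + k2).
x=0.000000, w=-0.100000:
  k1 = f(0.000000, -0.100000) = 2.055000
  k2 = f(0.430000, 0.783650) = 2.099613
  w ← -0.100000 + (0.43/2)·(2.055000 + 2.099613) = 0.793242
w(0.43) ≈ 0.7932

0.7932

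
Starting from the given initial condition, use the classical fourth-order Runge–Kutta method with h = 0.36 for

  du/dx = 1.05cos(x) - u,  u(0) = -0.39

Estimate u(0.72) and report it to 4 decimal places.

RK4: k1 = f(x_n, u_n); k2 = f(x_n + h/2, u_n + (h/2)·k1); k3 = f(x_n + h/2, u_n + (h/2)·k2); k4 = f(x_n + h, u_n + h·k3); u_{n+1} = u_n + (h/6)·(k1 + 2k2 + 2k3 + k4).
x=0.000000, u=-0.390000:
  k1 = f(0.000000, -0.390000) = 1.440000
  k2 = f(0.180000, -0.130800) = 1.163836
  k3 = f(0.180000, -0.180510) = 1.213545
  k4 = f(0.360000, 0.046876) = 0.935815
  u ← -0.390000 + (0.36/6)·(k1 + 2k2 + 2k3 + k4) = 0.037835
x=0.360000, u=0.037835:
  k1 = f(0.360000, 0.037835) = 0.944857
  k2 = f(0.540000, 0.207909) = 0.692685
  k3 = f(0.540000, 0.162518) = 0.738076
  k4 = f(0.720000, 0.303542) = 0.485854
  u ← 0.037835 + (0.36/6)·(k1 + 2k2 + 2k3 + k4) = 0.295369
u(0.72) ≈ 0.2954

0.2954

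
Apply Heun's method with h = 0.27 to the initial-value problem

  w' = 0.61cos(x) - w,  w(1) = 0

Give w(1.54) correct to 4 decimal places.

0.0639

Heun: k1 = f(x_n, w_n); k2 = f(x_n + h, w_n + h·k1); w_{n+1} = w_n + (h/2)·(k1 + k2).
x=1.000000, w=0.000000:
  k1 = f(1.000000, 0.000000) = 0.329584
  k2 = f(1.270000, 0.088988) = 0.091744
  w ← 0.000000 + (0.27/2)·(0.329584 + 0.091744) = 0.056879
x=1.270000, w=0.056879:
  k1 = f(1.270000, 0.056879) = 0.123852
  k2 = f(1.540000, 0.090319) = -0.071537
  w ← 0.056879 + (0.27/2)·(0.123852 + (-0.071537)) = 0.063942
w(1.54) ≈ 0.0639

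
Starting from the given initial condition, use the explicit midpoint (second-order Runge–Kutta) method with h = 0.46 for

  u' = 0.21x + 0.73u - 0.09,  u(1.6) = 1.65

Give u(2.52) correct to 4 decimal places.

Midpoint: k1 = f(x_n, u_n); k2 = f(x_n + h/2, u_n + (h/2)·k1); u_{n+1} = u_n + h·k2.
x=1.600000, u=1.650000:
  k1 = f(1.600000, 1.650000) = 1.450500
  k2 = f(1.830000, 1.983615) = 1.742339
  u ← 1.650000 + 0.46·1.742339 = 2.451476
x=2.060000, u=2.451476:
  k1 = f(2.060000, 2.451476) = 2.132177
  k2 = f(2.290000, 2.941877) = 2.538470
  u ← 2.451476 + 0.46·2.538470 = 3.619172
u(2.52) ≈ 3.6192

3.6192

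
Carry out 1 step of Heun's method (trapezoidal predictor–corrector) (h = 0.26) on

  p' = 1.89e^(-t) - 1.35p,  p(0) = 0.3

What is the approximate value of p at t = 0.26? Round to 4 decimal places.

0.5621

Heun: k1 = f(t_n, p_n); k2 = f(t_n + h, p_n + h·k1); p_{n+1} = p_n + (h/2)·(k1 + k2).
t=0.000000, p=0.300000:
  k1 = f(0.000000, 0.300000) = 1.485000
  k2 = f(0.260000, 0.686100) = 0.531052
  p ← 0.300000 + (0.26/2)·(1.485000 + 0.531052) = 0.562087
p(0.26) ≈ 0.5621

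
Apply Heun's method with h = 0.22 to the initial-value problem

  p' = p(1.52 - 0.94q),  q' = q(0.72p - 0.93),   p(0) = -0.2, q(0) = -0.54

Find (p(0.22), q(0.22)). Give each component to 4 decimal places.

Heun on (p,q): k1 = f(t_n, state_n); k2 = f(t_n + h, state_n + h·k1); state_{n+1} = state_n + (h/2)·(k1 + k2).
0.000000: (-0.200000, -0.540000)
  k1 = (-0.405520, 0.579960)
  predictor → (-0.289214, -0.412409)
  k2 = (-0.551724, 0.469418)
  → (-0.305297, -0.424568)
(p(0.22), q(0.22)) ≈ (-0.3053, -0.4246)

-0.3053, -0.4246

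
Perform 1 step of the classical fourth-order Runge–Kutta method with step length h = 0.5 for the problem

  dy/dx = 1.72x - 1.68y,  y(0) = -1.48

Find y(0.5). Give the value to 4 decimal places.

RK4: k1 = f(x_n, y_n); k2 = f(x_n + h/2, y_n + (h/2)·k1); k3 = f(x_n + h/2, y_n + (h/2)·k2); k4 = f(x_n + h, y_n + h·k3); y_{n+1} = y_n + (h/6)·(k1 + 2k2 + 2k3 + k4).
x=0.000000, y=-1.480000:
  k1 = f(0.000000, -1.480000) = 2.486400
  k2 = f(0.250000, -0.858400) = 1.872112
  k3 = f(0.250000, -1.011972) = 2.130113
  k4 = f(0.500000, -0.414944) = 1.557105
  y ← -1.480000 + (0.5/6)·(k1 + 2k2 + 2k3 + k4) = -0.476004
y(0.5) ≈ -0.4760

-0.4760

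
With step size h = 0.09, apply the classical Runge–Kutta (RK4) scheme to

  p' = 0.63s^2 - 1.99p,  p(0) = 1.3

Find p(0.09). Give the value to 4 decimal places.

1.0870

RK4: k1 = f(s_n, p_n); k2 = f(s_n + h/2, p_n + (h/2)·k1); k3 = f(s_n + h/2, p_n + (h/2)·k2); k4 = f(s_n + h, p_n + h·k3); p_{n+1} = p_n + (h/6)·(k1 + 2k2 + 2k3 + k4).
s=0.000000, p=1.300000:
  k1 = f(0.000000, 1.300000) = -2.587000
  k2 = f(0.045000, 1.183585) = -2.354058
  k3 = f(0.045000, 1.194067) = -2.374918
  k4 = f(0.090000, 1.086257) = -2.156549
  p ← 1.300000 + (0.09/6)·(k1 + 2k2 + 2k3 + k4) = 1.086977
p(0.09) ≈ 1.0870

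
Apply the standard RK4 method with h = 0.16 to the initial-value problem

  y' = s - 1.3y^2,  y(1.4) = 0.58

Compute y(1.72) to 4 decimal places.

RK4: k1 = f(s_n, y_n); k2 = f(s_n + h/2, y_n + (h/2)·k1); k3 = f(s_n + h/2, y_n + (h/2)·k2); k4 = f(s_n + h, y_n + h·k3); y_{n+1} = y_n + (h/6)·(k1 + 2k2 + 2k3 + k4).
s=1.400000, y=0.580000:
  k1 = f(1.400000, 0.580000) = 0.962680
  k2 = f(1.480000, 0.657014) = 0.918832
  k3 = f(1.480000, 0.653507) = 0.924808
  k4 = f(1.560000, 0.727969) = 0.871079
  y ← 0.580000 + (0.16/6)·(k1 + 2k2 + 2k3 + k4) = 0.727228
s=1.560000, y=0.727228:
  k1 = f(1.560000, 0.727228) = 0.872482
  k2 = f(1.640000, 0.797026) = 0.814174
  k3 = f(1.640000, 0.792362) = 0.823812
  k4 = f(1.720000, 0.859038) = 0.760671
  y ← 0.727228 + (0.16/6)·(k1 + 2k2 + 2k3 + k4) = 0.858138
y(1.72) ≈ 0.8581

0.8581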